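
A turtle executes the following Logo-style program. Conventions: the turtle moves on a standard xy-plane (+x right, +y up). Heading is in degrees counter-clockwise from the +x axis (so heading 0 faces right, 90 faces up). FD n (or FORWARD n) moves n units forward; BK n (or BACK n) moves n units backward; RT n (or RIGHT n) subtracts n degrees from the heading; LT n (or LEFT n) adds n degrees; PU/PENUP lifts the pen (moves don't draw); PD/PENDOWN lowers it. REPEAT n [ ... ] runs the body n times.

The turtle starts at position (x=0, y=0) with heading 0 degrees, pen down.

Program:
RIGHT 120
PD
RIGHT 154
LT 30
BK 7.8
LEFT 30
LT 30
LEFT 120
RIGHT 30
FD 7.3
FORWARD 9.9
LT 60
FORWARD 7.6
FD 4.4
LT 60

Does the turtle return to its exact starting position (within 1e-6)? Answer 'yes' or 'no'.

Executing turtle program step by step:
Start: pos=(0,0), heading=0, pen down
RT 120: heading 0 -> 240
PD: pen down
RT 154: heading 240 -> 86
LT 30: heading 86 -> 116
BK 7.8: (0,0) -> (3.419,-7.011) [heading=116, draw]
LT 30: heading 116 -> 146
LT 30: heading 146 -> 176
LT 120: heading 176 -> 296
RT 30: heading 296 -> 266
FD 7.3: (3.419,-7.011) -> (2.91,-14.293) [heading=266, draw]
FD 9.9: (2.91,-14.293) -> (2.219,-24.169) [heading=266, draw]
LT 60: heading 266 -> 326
FD 7.6: (2.219,-24.169) -> (8.52,-28.419) [heading=326, draw]
FD 4.4: (8.52,-28.419) -> (12.168,-30.879) [heading=326, draw]
LT 60: heading 326 -> 26
Final: pos=(12.168,-30.879), heading=26, 5 segment(s) drawn

Start position: (0, 0)
Final position: (12.168, -30.879)
Distance = 33.19; >= 1e-6 -> NOT closed

Answer: no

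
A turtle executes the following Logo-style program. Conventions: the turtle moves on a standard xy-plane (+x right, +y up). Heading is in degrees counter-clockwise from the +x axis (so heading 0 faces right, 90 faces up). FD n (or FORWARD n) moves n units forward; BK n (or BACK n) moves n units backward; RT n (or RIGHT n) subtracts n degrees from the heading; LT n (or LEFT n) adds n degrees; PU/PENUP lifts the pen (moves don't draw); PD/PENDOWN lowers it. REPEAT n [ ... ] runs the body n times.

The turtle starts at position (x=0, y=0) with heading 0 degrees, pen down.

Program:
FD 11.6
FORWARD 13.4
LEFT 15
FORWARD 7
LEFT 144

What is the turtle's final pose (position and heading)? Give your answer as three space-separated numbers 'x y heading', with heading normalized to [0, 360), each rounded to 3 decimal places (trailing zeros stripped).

Executing turtle program step by step:
Start: pos=(0,0), heading=0, pen down
FD 11.6: (0,0) -> (11.6,0) [heading=0, draw]
FD 13.4: (11.6,0) -> (25,0) [heading=0, draw]
LT 15: heading 0 -> 15
FD 7: (25,0) -> (31.761,1.812) [heading=15, draw]
LT 144: heading 15 -> 159
Final: pos=(31.761,1.812), heading=159, 3 segment(s) drawn

Answer: 31.761 1.812 159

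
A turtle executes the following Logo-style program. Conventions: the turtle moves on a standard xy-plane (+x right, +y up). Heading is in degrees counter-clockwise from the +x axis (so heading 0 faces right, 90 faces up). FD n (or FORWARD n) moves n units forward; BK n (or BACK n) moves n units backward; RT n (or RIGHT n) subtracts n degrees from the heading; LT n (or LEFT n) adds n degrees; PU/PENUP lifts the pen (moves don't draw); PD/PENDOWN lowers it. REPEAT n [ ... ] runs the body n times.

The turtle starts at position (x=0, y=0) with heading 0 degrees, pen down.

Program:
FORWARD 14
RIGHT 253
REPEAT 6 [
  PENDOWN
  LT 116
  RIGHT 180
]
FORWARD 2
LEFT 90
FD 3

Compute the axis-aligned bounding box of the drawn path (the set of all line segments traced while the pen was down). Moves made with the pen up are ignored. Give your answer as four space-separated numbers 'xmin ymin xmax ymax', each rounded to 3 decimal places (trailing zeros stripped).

Executing turtle program step by step:
Start: pos=(0,0), heading=0, pen down
FD 14: (0,0) -> (14,0) [heading=0, draw]
RT 253: heading 0 -> 107
REPEAT 6 [
  -- iteration 1/6 --
  PD: pen down
  LT 116: heading 107 -> 223
  RT 180: heading 223 -> 43
  -- iteration 2/6 --
  PD: pen down
  LT 116: heading 43 -> 159
  RT 180: heading 159 -> 339
  -- iteration 3/6 --
  PD: pen down
  LT 116: heading 339 -> 95
  RT 180: heading 95 -> 275
  -- iteration 4/6 --
  PD: pen down
  LT 116: heading 275 -> 31
  RT 180: heading 31 -> 211
  -- iteration 5/6 --
  PD: pen down
  LT 116: heading 211 -> 327
  RT 180: heading 327 -> 147
  -- iteration 6/6 --
  PD: pen down
  LT 116: heading 147 -> 263
  RT 180: heading 263 -> 83
]
FD 2: (14,0) -> (14.244,1.985) [heading=83, draw]
LT 90: heading 83 -> 173
FD 3: (14.244,1.985) -> (11.266,2.351) [heading=173, draw]
Final: pos=(11.266,2.351), heading=173, 3 segment(s) drawn

Segment endpoints: x in {0, 11.266, 14, 14.244}, y in {0, 1.985, 2.351}
xmin=0, ymin=0, xmax=14.244, ymax=2.351

Answer: 0 0 14.244 2.351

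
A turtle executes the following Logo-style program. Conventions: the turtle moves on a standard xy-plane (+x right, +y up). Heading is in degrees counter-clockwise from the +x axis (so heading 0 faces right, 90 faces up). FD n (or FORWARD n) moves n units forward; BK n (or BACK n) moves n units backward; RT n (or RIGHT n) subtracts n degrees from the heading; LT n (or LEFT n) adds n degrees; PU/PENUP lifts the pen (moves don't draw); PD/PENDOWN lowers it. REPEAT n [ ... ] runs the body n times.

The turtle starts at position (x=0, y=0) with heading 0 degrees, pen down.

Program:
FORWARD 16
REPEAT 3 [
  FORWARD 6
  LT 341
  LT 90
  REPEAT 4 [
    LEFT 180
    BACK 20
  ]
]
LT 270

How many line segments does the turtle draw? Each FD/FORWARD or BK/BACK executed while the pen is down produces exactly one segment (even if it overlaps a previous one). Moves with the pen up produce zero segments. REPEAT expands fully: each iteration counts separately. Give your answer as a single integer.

Executing turtle program step by step:
Start: pos=(0,0), heading=0, pen down
FD 16: (0,0) -> (16,0) [heading=0, draw]
REPEAT 3 [
  -- iteration 1/3 --
  FD 6: (16,0) -> (22,0) [heading=0, draw]
  LT 341: heading 0 -> 341
  LT 90: heading 341 -> 71
  REPEAT 4 [
    -- iteration 1/4 --
    LT 180: heading 71 -> 251
    BK 20: (22,0) -> (28.511,18.91) [heading=251, draw]
    -- iteration 2/4 --
    LT 180: heading 251 -> 71
    BK 20: (28.511,18.91) -> (22,0) [heading=71, draw]
    -- iteration 3/4 --
    LT 180: heading 71 -> 251
    BK 20: (22,0) -> (28.511,18.91) [heading=251, draw]
    -- iteration 4/4 --
    LT 180: heading 251 -> 71
    BK 20: (28.511,18.91) -> (22,0) [heading=71, draw]
  ]
  -- iteration 2/3 --
  FD 6: (22,0) -> (23.953,5.673) [heading=71, draw]
  LT 341: heading 71 -> 52
  LT 90: heading 52 -> 142
  REPEAT 4 [
    -- iteration 1/4 --
    LT 180: heading 142 -> 322
    BK 20: (23.953,5.673) -> (8.193,17.986) [heading=322, draw]
    -- iteration 2/4 --
    LT 180: heading 322 -> 142
    BK 20: (8.193,17.986) -> (23.953,5.673) [heading=142, draw]
    -- iteration 3/4 --
    LT 180: heading 142 -> 322
    BK 20: (23.953,5.673) -> (8.193,17.986) [heading=322, draw]
    -- iteration 4/4 --
    LT 180: heading 322 -> 142
    BK 20: (8.193,17.986) -> (23.953,5.673) [heading=142, draw]
  ]
  -- iteration 3/3 --
  FD 6: (23.953,5.673) -> (19.225,9.367) [heading=142, draw]
  LT 341: heading 142 -> 123
  LT 90: heading 123 -> 213
  REPEAT 4 [
    -- iteration 1/4 --
    LT 180: heading 213 -> 33
    BK 20: (19.225,9.367) -> (2.452,-1.526) [heading=33, draw]
    -- iteration 2/4 --
    LT 180: heading 33 -> 213
    BK 20: (2.452,-1.526) -> (19.225,9.367) [heading=213, draw]
    -- iteration 3/4 --
    LT 180: heading 213 -> 33
    BK 20: (19.225,9.367) -> (2.452,-1.526) [heading=33, draw]
    -- iteration 4/4 --
    LT 180: heading 33 -> 213
    BK 20: (2.452,-1.526) -> (19.225,9.367) [heading=213, draw]
  ]
]
LT 270: heading 213 -> 123
Final: pos=(19.225,9.367), heading=123, 16 segment(s) drawn
Segments drawn: 16

Answer: 16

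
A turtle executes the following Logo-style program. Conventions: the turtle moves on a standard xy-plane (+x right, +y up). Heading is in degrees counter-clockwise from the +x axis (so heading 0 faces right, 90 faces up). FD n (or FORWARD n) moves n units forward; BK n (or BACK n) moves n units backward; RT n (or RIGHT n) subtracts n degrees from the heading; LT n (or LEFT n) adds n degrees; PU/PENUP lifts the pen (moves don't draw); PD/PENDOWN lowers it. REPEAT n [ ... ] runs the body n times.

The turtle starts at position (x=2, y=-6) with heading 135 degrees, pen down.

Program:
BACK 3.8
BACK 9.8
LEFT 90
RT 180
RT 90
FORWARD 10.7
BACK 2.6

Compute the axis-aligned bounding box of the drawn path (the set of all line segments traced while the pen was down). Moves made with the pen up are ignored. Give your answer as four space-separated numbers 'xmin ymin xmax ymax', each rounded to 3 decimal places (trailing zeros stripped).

Answer: 2 -23.183 19.183 -6

Derivation:
Executing turtle program step by step:
Start: pos=(2,-6), heading=135, pen down
BK 3.8: (2,-6) -> (4.687,-8.687) [heading=135, draw]
BK 9.8: (4.687,-8.687) -> (11.617,-15.617) [heading=135, draw]
LT 90: heading 135 -> 225
RT 180: heading 225 -> 45
RT 90: heading 45 -> 315
FD 10.7: (11.617,-15.617) -> (19.183,-23.183) [heading=315, draw]
BK 2.6: (19.183,-23.183) -> (17.344,-21.344) [heading=315, draw]
Final: pos=(17.344,-21.344), heading=315, 4 segment(s) drawn

Segment endpoints: x in {2, 4.687, 11.617, 17.344, 19.183}, y in {-23.183, -21.344, -15.617, -8.687, -6}
xmin=2, ymin=-23.183, xmax=19.183, ymax=-6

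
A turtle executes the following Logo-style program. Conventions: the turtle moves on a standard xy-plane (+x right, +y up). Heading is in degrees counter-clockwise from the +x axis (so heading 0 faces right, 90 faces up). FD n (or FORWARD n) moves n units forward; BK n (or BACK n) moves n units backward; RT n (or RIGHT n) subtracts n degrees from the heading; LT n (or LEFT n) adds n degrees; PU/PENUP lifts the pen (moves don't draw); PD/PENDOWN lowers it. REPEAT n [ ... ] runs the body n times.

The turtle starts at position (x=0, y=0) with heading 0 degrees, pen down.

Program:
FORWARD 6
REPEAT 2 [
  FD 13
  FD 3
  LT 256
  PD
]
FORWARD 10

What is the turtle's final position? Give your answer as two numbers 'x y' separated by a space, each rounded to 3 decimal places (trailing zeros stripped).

Executing turtle program step by step:
Start: pos=(0,0), heading=0, pen down
FD 6: (0,0) -> (6,0) [heading=0, draw]
REPEAT 2 [
  -- iteration 1/2 --
  FD 13: (6,0) -> (19,0) [heading=0, draw]
  FD 3: (19,0) -> (22,0) [heading=0, draw]
  LT 256: heading 0 -> 256
  PD: pen down
  -- iteration 2/2 --
  FD 13: (22,0) -> (18.855,-12.614) [heading=256, draw]
  FD 3: (18.855,-12.614) -> (18.129,-15.525) [heading=256, draw]
  LT 256: heading 256 -> 152
  PD: pen down
]
FD 10: (18.129,-15.525) -> (9.3,-10.83) [heading=152, draw]
Final: pos=(9.3,-10.83), heading=152, 6 segment(s) drawn

Answer: 9.3 -10.83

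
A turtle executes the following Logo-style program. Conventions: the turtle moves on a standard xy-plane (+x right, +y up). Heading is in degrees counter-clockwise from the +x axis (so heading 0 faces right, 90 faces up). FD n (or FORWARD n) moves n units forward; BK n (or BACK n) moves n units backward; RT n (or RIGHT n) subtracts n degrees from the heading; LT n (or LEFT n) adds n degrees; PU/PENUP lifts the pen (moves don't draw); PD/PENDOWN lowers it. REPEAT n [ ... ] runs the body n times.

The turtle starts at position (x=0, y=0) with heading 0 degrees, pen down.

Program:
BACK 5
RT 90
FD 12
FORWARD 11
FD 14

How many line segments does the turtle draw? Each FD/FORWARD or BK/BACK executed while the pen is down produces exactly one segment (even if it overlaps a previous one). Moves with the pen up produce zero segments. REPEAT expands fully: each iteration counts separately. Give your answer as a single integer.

Answer: 4

Derivation:
Executing turtle program step by step:
Start: pos=(0,0), heading=0, pen down
BK 5: (0,0) -> (-5,0) [heading=0, draw]
RT 90: heading 0 -> 270
FD 12: (-5,0) -> (-5,-12) [heading=270, draw]
FD 11: (-5,-12) -> (-5,-23) [heading=270, draw]
FD 14: (-5,-23) -> (-5,-37) [heading=270, draw]
Final: pos=(-5,-37), heading=270, 4 segment(s) drawn
Segments drawn: 4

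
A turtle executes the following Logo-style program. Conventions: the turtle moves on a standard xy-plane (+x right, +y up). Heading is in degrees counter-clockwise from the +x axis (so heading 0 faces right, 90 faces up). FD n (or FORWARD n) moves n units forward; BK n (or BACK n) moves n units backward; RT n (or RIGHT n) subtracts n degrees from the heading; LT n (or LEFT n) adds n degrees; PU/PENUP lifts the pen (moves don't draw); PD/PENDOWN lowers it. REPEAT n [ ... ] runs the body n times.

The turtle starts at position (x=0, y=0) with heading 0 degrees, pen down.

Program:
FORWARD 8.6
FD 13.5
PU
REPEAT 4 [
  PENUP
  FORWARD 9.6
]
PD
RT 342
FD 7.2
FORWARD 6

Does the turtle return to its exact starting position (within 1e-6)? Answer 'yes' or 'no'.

Executing turtle program step by step:
Start: pos=(0,0), heading=0, pen down
FD 8.6: (0,0) -> (8.6,0) [heading=0, draw]
FD 13.5: (8.6,0) -> (22.1,0) [heading=0, draw]
PU: pen up
REPEAT 4 [
  -- iteration 1/4 --
  PU: pen up
  FD 9.6: (22.1,0) -> (31.7,0) [heading=0, move]
  -- iteration 2/4 --
  PU: pen up
  FD 9.6: (31.7,0) -> (41.3,0) [heading=0, move]
  -- iteration 3/4 --
  PU: pen up
  FD 9.6: (41.3,0) -> (50.9,0) [heading=0, move]
  -- iteration 4/4 --
  PU: pen up
  FD 9.6: (50.9,0) -> (60.5,0) [heading=0, move]
]
PD: pen down
RT 342: heading 0 -> 18
FD 7.2: (60.5,0) -> (67.348,2.225) [heading=18, draw]
FD 6: (67.348,2.225) -> (73.054,4.079) [heading=18, draw]
Final: pos=(73.054,4.079), heading=18, 4 segment(s) drawn

Start position: (0, 0)
Final position: (73.054, 4.079)
Distance = 73.168; >= 1e-6 -> NOT closed

Answer: no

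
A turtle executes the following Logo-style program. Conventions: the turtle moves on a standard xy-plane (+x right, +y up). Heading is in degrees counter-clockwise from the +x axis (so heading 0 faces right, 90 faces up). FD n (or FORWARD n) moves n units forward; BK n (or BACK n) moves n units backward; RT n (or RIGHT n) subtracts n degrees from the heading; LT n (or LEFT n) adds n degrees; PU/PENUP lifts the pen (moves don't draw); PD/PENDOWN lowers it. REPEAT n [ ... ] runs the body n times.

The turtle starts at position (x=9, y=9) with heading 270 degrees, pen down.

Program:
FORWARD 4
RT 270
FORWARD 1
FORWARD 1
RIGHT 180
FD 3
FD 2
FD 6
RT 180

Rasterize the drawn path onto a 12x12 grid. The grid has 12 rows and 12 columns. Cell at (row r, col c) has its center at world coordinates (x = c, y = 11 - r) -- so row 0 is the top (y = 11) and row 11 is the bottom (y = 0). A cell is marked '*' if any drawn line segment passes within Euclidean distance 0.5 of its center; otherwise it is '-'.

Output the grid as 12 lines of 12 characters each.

Segment 0: (9,9) -> (9,5)
Segment 1: (9,5) -> (10,5)
Segment 2: (10,5) -> (11,5)
Segment 3: (11,5) -> (8,5)
Segment 4: (8,5) -> (6,5)
Segment 5: (6,5) -> (0,5)

Answer: ------------
------------
---------*--
---------*--
---------*--
---------*--
************
------------
------------
------------
------------
------------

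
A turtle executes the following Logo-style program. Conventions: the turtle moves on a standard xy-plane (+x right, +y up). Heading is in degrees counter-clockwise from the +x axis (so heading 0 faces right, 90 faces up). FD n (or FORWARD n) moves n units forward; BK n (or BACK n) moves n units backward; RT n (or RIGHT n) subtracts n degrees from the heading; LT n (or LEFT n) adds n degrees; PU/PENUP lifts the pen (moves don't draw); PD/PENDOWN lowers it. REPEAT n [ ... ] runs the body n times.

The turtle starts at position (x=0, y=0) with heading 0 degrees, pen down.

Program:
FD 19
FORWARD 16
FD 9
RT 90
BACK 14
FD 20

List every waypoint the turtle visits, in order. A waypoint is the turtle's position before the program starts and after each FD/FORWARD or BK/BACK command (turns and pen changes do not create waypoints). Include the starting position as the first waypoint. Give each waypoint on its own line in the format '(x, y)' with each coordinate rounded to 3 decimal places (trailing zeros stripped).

Executing turtle program step by step:
Start: pos=(0,0), heading=0, pen down
FD 19: (0,0) -> (19,0) [heading=0, draw]
FD 16: (19,0) -> (35,0) [heading=0, draw]
FD 9: (35,0) -> (44,0) [heading=0, draw]
RT 90: heading 0 -> 270
BK 14: (44,0) -> (44,14) [heading=270, draw]
FD 20: (44,14) -> (44,-6) [heading=270, draw]
Final: pos=(44,-6), heading=270, 5 segment(s) drawn
Waypoints (6 total):
(0, 0)
(19, 0)
(35, 0)
(44, 0)
(44, 14)
(44, -6)

Answer: (0, 0)
(19, 0)
(35, 0)
(44, 0)
(44, 14)
(44, -6)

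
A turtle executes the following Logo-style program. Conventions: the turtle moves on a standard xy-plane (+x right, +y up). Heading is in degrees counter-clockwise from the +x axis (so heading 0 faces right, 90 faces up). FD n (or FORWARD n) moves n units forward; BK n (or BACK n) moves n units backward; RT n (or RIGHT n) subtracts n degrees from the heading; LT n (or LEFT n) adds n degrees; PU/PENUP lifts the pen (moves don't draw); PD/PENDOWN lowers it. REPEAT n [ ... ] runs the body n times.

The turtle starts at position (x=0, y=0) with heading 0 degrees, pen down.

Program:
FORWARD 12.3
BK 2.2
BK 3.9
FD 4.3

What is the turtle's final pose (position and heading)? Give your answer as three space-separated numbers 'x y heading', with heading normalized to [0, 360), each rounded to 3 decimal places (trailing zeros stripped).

Answer: 10.5 0 0

Derivation:
Executing turtle program step by step:
Start: pos=(0,0), heading=0, pen down
FD 12.3: (0,0) -> (12.3,0) [heading=0, draw]
BK 2.2: (12.3,0) -> (10.1,0) [heading=0, draw]
BK 3.9: (10.1,0) -> (6.2,0) [heading=0, draw]
FD 4.3: (6.2,0) -> (10.5,0) [heading=0, draw]
Final: pos=(10.5,0), heading=0, 4 segment(s) drawn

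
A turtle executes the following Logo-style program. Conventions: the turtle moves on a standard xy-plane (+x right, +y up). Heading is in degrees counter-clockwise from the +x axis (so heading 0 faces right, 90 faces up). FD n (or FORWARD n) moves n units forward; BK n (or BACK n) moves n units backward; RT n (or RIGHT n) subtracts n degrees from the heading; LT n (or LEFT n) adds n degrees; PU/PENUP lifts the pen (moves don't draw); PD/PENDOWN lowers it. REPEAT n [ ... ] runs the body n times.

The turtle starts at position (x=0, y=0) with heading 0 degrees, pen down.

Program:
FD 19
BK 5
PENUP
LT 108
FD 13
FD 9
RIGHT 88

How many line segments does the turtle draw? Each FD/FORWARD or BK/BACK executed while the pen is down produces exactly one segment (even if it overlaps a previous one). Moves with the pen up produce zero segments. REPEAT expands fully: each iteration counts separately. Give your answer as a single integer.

Executing turtle program step by step:
Start: pos=(0,0), heading=0, pen down
FD 19: (0,0) -> (19,0) [heading=0, draw]
BK 5: (19,0) -> (14,0) [heading=0, draw]
PU: pen up
LT 108: heading 0 -> 108
FD 13: (14,0) -> (9.983,12.364) [heading=108, move]
FD 9: (9.983,12.364) -> (7.202,20.923) [heading=108, move]
RT 88: heading 108 -> 20
Final: pos=(7.202,20.923), heading=20, 2 segment(s) drawn
Segments drawn: 2

Answer: 2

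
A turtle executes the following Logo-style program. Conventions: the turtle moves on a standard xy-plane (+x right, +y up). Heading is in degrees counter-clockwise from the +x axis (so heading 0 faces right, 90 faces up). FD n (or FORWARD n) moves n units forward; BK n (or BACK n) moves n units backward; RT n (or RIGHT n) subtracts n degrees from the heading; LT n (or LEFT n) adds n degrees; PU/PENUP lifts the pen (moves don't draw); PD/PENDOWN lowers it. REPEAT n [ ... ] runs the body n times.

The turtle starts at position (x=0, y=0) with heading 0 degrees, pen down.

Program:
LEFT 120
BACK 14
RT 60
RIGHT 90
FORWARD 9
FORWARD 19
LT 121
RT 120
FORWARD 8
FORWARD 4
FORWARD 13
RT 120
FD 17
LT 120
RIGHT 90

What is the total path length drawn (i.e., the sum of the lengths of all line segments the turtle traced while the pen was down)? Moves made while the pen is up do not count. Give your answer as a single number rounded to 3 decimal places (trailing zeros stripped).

Executing turtle program step by step:
Start: pos=(0,0), heading=0, pen down
LT 120: heading 0 -> 120
BK 14: (0,0) -> (7,-12.124) [heading=120, draw]
RT 60: heading 120 -> 60
RT 90: heading 60 -> 330
FD 9: (7,-12.124) -> (14.794,-16.624) [heading=330, draw]
FD 19: (14.794,-16.624) -> (31.249,-26.124) [heading=330, draw]
LT 121: heading 330 -> 91
RT 120: heading 91 -> 331
FD 8: (31.249,-26.124) -> (38.246,-30.003) [heading=331, draw]
FD 4: (38.246,-30.003) -> (41.744,-31.942) [heading=331, draw]
FD 13: (41.744,-31.942) -> (53.114,-38.245) [heading=331, draw]
RT 120: heading 331 -> 211
FD 17: (53.114,-38.245) -> (38.542,-47) [heading=211, draw]
LT 120: heading 211 -> 331
RT 90: heading 331 -> 241
Final: pos=(38.542,-47), heading=241, 7 segment(s) drawn

Segment lengths:
  seg 1: (0,0) -> (7,-12.124), length = 14
  seg 2: (7,-12.124) -> (14.794,-16.624), length = 9
  seg 3: (14.794,-16.624) -> (31.249,-26.124), length = 19
  seg 4: (31.249,-26.124) -> (38.246,-30.003), length = 8
  seg 5: (38.246,-30.003) -> (41.744,-31.942), length = 4
  seg 6: (41.744,-31.942) -> (53.114,-38.245), length = 13
  seg 7: (53.114,-38.245) -> (38.542,-47), length = 17
Total = 84

Answer: 84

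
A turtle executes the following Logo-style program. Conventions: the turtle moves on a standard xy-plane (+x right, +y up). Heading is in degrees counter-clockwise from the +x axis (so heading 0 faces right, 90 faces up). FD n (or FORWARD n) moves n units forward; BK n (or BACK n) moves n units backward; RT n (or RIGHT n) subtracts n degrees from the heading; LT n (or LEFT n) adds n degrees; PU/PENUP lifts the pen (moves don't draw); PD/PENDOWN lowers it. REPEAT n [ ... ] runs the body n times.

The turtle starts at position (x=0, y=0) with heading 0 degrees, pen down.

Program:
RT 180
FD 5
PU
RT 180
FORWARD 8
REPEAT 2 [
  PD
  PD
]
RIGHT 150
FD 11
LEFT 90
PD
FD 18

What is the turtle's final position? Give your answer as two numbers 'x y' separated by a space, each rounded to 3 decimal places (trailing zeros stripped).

Executing turtle program step by step:
Start: pos=(0,0), heading=0, pen down
RT 180: heading 0 -> 180
FD 5: (0,0) -> (-5,0) [heading=180, draw]
PU: pen up
RT 180: heading 180 -> 0
FD 8: (-5,0) -> (3,0) [heading=0, move]
REPEAT 2 [
  -- iteration 1/2 --
  PD: pen down
  PD: pen down
  -- iteration 2/2 --
  PD: pen down
  PD: pen down
]
RT 150: heading 0 -> 210
FD 11: (3,0) -> (-6.526,-5.5) [heading=210, draw]
LT 90: heading 210 -> 300
PD: pen down
FD 18: (-6.526,-5.5) -> (2.474,-21.088) [heading=300, draw]
Final: pos=(2.474,-21.088), heading=300, 3 segment(s) drawn

Answer: 2.474 -21.088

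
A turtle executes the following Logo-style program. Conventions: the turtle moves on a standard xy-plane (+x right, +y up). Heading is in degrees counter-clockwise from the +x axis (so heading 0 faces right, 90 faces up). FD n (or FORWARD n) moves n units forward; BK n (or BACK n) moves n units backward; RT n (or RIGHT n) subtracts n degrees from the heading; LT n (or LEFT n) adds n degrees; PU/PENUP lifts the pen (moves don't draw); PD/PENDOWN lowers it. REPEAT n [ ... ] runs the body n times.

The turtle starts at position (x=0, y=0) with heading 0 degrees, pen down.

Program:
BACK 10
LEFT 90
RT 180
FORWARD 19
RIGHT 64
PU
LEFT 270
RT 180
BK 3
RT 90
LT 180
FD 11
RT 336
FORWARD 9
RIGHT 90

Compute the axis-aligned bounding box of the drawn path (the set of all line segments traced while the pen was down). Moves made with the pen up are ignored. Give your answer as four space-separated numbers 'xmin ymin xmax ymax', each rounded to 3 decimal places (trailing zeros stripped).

Answer: -10 -19 0 0

Derivation:
Executing turtle program step by step:
Start: pos=(0,0), heading=0, pen down
BK 10: (0,0) -> (-10,0) [heading=0, draw]
LT 90: heading 0 -> 90
RT 180: heading 90 -> 270
FD 19: (-10,0) -> (-10,-19) [heading=270, draw]
RT 64: heading 270 -> 206
PU: pen up
LT 270: heading 206 -> 116
RT 180: heading 116 -> 296
BK 3: (-10,-19) -> (-11.315,-16.304) [heading=296, move]
RT 90: heading 296 -> 206
LT 180: heading 206 -> 26
FD 11: (-11.315,-16.304) -> (-1.428,-11.482) [heading=26, move]
RT 336: heading 26 -> 50
FD 9: (-1.428,-11.482) -> (4.357,-4.587) [heading=50, move]
RT 90: heading 50 -> 320
Final: pos=(4.357,-4.587), heading=320, 2 segment(s) drawn

Segment endpoints: x in {-10, -10, 0}, y in {-19, 0}
xmin=-10, ymin=-19, xmax=0, ymax=0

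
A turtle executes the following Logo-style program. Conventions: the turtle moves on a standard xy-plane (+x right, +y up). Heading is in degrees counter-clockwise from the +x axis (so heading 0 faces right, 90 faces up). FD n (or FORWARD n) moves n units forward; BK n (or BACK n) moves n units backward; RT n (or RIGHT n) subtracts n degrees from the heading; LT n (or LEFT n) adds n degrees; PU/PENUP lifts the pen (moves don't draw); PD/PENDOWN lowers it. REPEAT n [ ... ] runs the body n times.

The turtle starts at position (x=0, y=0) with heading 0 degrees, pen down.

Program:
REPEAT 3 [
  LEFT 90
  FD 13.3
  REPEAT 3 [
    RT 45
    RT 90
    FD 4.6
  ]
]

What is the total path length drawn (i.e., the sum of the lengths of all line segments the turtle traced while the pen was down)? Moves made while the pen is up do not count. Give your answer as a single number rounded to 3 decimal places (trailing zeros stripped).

Answer: 81.3

Derivation:
Executing turtle program step by step:
Start: pos=(0,0), heading=0, pen down
REPEAT 3 [
  -- iteration 1/3 --
  LT 90: heading 0 -> 90
  FD 13.3: (0,0) -> (0,13.3) [heading=90, draw]
  REPEAT 3 [
    -- iteration 1/3 --
    RT 45: heading 90 -> 45
    RT 90: heading 45 -> 315
    FD 4.6: (0,13.3) -> (3.253,10.047) [heading=315, draw]
    -- iteration 2/3 --
    RT 45: heading 315 -> 270
    RT 90: heading 270 -> 180
    FD 4.6: (3.253,10.047) -> (-1.347,10.047) [heading=180, draw]
    -- iteration 3/3 --
    RT 45: heading 180 -> 135
    RT 90: heading 135 -> 45
    FD 4.6: (-1.347,10.047) -> (1.905,13.3) [heading=45, draw]
  ]
  -- iteration 2/3 --
  LT 90: heading 45 -> 135
  FD 13.3: (1.905,13.3) -> (-7.499,22.705) [heading=135, draw]
  REPEAT 3 [
    -- iteration 1/3 --
    RT 45: heading 135 -> 90
    RT 90: heading 90 -> 0
    FD 4.6: (-7.499,22.705) -> (-2.899,22.705) [heading=0, draw]
    -- iteration 2/3 --
    RT 45: heading 0 -> 315
    RT 90: heading 315 -> 225
    FD 4.6: (-2.899,22.705) -> (-6.152,19.452) [heading=225, draw]
    -- iteration 3/3 --
    RT 45: heading 225 -> 180
    RT 90: heading 180 -> 90
    FD 4.6: (-6.152,19.452) -> (-6.152,24.052) [heading=90, draw]
  ]
  -- iteration 3/3 --
  LT 90: heading 90 -> 180
  FD 13.3: (-6.152,24.052) -> (-19.452,24.052) [heading=180, draw]
  REPEAT 3 [
    -- iteration 1/3 --
    RT 45: heading 180 -> 135
    RT 90: heading 135 -> 45
    FD 4.6: (-19.452,24.052) -> (-16.199,27.305) [heading=45, draw]
    -- iteration 2/3 --
    RT 45: heading 45 -> 0
    RT 90: heading 0 -> 270
    FD 4.6: (-16.199,27.305) -> (-16.199,22.705) [heading=270, draw]
    -- iteration 3/3 --
    RT 45: heading 270 -> 225
    RT 90: heading 225 -> 135
    FD 4.6: (-16.199,22.705) -> (-19.452,25.957) [heading=135, draw]
  ]
]
Final: pos=(-19.452,25.957), heading=135, 12 segment(s) drawn

Segment lengths:
  seg 1: (0,0) -> (0,13.3), length = 13.3
  seg 2: (0,13.3) -> (3.253,10.047), length = 4.6
  seg 3: (3.253,10.047) -> (-1.347,10.047), length = 4.6
  seg 4: (-1.347,10.047) -> (1.905,13.3), length = 4.6
  seg 5: (1.905,13.3) -> (-7.499,22.705), length = 13.3
  seg 6: (-7.499,22.705) -> (-2.899,22.705), length = 4.6
  seg 7: (-2.899,22.705) -> (-6.152,19.452), length = 4.6
  seg 8: (-6.152,19.452) -> (-6.152,24.052), length = 4.6
  seg 9: (-6.152,24.052) -> (-19.452,24.052), length = 13.3
  seg 10: (-19.452,24.052) -> (-16.199,27.305), length = 4.6
  seg 11: (-16.199,27.305) -> (-16.199,22.705), length = 4.6
  seg 12: (-16.199,22.705) -> (-19.452,25.957), length = 4.6
Total = 81.3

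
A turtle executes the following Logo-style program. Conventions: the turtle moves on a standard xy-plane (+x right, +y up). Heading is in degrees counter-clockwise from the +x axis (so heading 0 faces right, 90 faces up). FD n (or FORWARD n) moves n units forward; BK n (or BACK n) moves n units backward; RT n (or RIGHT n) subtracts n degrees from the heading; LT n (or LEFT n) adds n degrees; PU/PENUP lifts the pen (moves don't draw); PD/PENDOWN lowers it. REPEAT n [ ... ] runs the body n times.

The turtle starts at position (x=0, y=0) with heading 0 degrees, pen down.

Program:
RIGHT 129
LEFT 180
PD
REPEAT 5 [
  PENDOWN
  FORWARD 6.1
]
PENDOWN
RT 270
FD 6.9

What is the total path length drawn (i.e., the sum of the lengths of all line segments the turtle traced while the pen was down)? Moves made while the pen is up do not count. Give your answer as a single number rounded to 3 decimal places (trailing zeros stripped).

Executing turtle program step by step:
Start: pos=(0,0), heading=0, pen down
RT 129: heading 0 -> 231
LT 180: heading 231 -> 51
PD: pen down
REPEAT 5 [
  -- iteration 1/5 --
  PD: pen down
  FD 6.1: (0,0) -> (3.839,4.741) [heading=51, draw]
  -- iteration 2/5 --
  PD: pen down
  FD 6.1: (3.839,4.741) -> (7.678,9.481) [heading=51, draw]
  -- iteration 3/5 --
  PD: pen down
  FD 6.1: (7.678,9.481) -> (11.517,14.222) [heading=51, draw]
  -- iteration 4/5 --
  PD: pen down
  FD 6.1: (11.517,14.222) -> (15.355,18.962) [heading=51, draw]
  -- iteration 5/5 --
  PD: pen down
  FD 6.1: (15.355,18.962) -> (19.194,23.703) [heading=51, draw]
]
PD: pen down
RT 270: heading 51 -> 141
FD 6.9: (19.194,23.703) -> (13.832,28.045) [heading=141, draw]
Final: pos=(13.832,28.045), heading=141, 6 segment(s) drawn

Segment lengths:
  seg 1: (0,0) -> (3.839,4.741), length = 6.1
  seg 2: (3.839,4.741) -> (7.678,9.481), length = 6.1
  seg 3: (7.678,9.481) -> (11.517,14.222), length = 6.1
  seg 4: (11.517,14.222) -> (15.355,18.962), length = 6.1
  seg 5: (15.355,18.962) -> (19.194,23.703), length = 6.1
  seg 6: (19.194,23.703) -> (13.832,28.045), length = 6.9
Total = 37.4

Answer: 37.4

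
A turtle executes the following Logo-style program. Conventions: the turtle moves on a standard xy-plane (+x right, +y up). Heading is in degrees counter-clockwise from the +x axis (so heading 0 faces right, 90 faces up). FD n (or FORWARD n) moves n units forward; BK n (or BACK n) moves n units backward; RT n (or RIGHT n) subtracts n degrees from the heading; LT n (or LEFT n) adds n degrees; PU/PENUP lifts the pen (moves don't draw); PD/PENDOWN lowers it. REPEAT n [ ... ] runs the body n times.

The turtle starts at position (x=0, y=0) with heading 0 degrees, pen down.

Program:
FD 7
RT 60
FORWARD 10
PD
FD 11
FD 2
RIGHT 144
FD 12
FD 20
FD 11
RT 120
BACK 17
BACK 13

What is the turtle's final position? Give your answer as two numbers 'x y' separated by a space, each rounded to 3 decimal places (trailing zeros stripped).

Executing turtle program step by step:
Start: pos=(0,0), heading=0, pen down
FD 7: (0,0) -> (7,0) [heading=0, draw]
RT 60: heading 0 -> 300
FD 10: (7,0) -> (12,-8.66) [heading=300, draw]
PD: pen down
FD 11: (12,-8.66) -> (17.5,-18.187) [heading=300, draw]
FD 2: (17.5,-18.187) -> (18.5,-19.919) [heading=300, draw]
RT 144: heading 300 -> 156
FD 12: (18.5,-19.919) -> (7.537,-15.038) [heading=156, draw]
FD 20: (7.537,-15.038) -> (-10.733,-6.903) [heading=156, draw]
FD 11: (-10.733,-6.903) -> (-20.782,-2.429) [heading=156, draw]
RT 120: heading 156 -> 36
BK 17: (-20.782,-2.429) -> (-34.536,-12.421) [heading=36, draw]
BK 13: (-34.536,-12.421) -> (-45.053,-20.062) [heading=36, draw]
Final: pos=(-45.053,-20.062), heading=36, 9 segment(s) drawn

Answer: -45.053 -20.062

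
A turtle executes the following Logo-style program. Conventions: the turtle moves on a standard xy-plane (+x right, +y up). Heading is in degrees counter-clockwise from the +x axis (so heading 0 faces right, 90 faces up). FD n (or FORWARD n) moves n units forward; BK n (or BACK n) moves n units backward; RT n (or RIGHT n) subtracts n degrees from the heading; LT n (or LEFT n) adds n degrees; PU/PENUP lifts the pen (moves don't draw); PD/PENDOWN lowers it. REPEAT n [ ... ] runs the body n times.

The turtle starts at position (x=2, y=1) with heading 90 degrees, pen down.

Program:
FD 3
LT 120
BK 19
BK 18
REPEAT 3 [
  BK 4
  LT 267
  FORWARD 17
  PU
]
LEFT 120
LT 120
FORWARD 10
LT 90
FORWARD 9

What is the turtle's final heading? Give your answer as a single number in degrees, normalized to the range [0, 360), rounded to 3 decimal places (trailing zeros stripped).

Answer: 261

Derivation:
Executing turtle program step by step:
Start: pos=(2,1), heading=90, pen down
FD 3: (2,1) -> (2,4) [heading=90, draw]
LT 120: heading 90 -> 210
BK 19: (2,4) -> (18.454,13.5) [heading=210, draw]
BK 18: (18.454,13.5) -> (34.043,22.5) [heading=210, draw]
REPEAT 3 [
  -- iteration 1/3 --
  BK 4: (34.043,22.5) -> (37.507,24.5) [heading=210, draw]
  LT 267: heading 210 -> 117
  FD 17: (37.507,24.5) -> (29.789,39.647) [heading=117, draw]
  PU: pen up
  -- iteration 2/3 --
  BK 4: (29.789,39.647) -> (31.605,36.083) [heading=117, move]
  LT 267: heading 117 -> 24
  FD 17: (31.605,36.083) -> (47.135,42.998) [heading=24, move]
  PU: pen up
  -- iteration 3/3 --
  BK 4: (47.135,42.998) -> (43.481,41.371) [heading=24, move]
  LT 267: heading 24 -> 291
  FD 17: (43.481,41.371) -> (49.574,25.5) [heading=291, move]
  PU: pen up
]
LT 120: heading 291 -> 51
LT 120: heading 51 -> 171
FD 10: (49.574,25.5) -> (39.697,27.064) [heading=171, move]
LT 90: heading 171 -> 261
FD 9: (39.697,27.064) -> (38.289,18.175) [heading=261, move]
Final: pos=(38.289,18.175), heading=261, 5 segment(s) drawn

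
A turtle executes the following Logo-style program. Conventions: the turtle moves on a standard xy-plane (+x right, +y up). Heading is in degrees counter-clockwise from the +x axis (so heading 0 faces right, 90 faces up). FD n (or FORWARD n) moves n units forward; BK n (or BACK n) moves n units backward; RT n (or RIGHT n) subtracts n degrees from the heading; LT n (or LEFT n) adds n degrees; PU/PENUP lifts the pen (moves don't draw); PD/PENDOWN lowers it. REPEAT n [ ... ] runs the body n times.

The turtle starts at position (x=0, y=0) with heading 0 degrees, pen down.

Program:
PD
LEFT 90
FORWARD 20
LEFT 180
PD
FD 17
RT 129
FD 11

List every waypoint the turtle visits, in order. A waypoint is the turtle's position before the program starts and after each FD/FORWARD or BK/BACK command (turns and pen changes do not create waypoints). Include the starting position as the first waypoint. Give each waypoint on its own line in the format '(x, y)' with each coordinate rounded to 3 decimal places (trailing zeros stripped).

Executing turtle program step by step:
Start: pos=(0,0), heading=0, pen down
PD: pen down
LT 90: heading 0 -> 90
FD 20: (0,0) -> (0,20) [heading=90, draw]
LT 180: heading 90 -> 270
PD: pen down
FD 17: (0,20) -> (0,3) [heading=270, draw]
RT 129: heading 270 -> 141
FD 11: (0,3) -> (-8.549,9.923) [heading=141, draw]
Final: pos=(-8.549,9.923), heading=141, 3 segment(s) drawn
Waypoints (4 total):
(0, 0)
(0, 20)
(0, 3)
(-8.549, 9.923)

Answer: (0, 0)
(0, 20)
(0, 3)
(-8.549, 9.923)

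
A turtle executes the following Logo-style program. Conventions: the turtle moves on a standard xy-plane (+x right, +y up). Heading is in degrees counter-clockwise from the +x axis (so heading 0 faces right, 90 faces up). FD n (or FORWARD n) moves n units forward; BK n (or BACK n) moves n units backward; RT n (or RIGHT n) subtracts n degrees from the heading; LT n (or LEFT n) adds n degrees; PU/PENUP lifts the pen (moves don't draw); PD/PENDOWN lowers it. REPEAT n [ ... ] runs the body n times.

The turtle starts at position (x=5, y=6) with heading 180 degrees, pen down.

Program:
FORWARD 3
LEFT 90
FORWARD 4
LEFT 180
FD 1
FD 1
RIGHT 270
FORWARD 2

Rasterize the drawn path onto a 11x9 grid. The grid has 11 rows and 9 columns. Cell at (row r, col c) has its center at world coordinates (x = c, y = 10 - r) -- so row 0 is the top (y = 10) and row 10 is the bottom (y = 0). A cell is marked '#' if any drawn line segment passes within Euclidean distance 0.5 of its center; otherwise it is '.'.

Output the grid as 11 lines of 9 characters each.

Answer: .........
.........
.........
.........
..####...
..#......
###......
..#......
..#......
.........
.........

Derivation:
Segment 0: (5,6) -> (2,6)
Segment 1: (2,6) -> (2,2)
Segment 2: (2,2) -> (2,3)
Segment 3: (2,3) -> (2,4)
Segment 4: (2,4) -> (-0,4)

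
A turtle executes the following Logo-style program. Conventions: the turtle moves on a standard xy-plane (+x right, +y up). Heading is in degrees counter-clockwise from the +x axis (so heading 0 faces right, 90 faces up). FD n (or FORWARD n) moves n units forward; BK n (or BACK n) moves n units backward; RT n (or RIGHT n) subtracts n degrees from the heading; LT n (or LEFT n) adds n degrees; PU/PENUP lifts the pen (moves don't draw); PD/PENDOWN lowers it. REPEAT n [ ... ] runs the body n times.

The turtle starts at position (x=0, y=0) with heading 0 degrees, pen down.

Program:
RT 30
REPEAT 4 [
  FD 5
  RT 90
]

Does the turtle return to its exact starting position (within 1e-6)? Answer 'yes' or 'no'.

Executing turtle program step by step:
Start: pos=(0,0), heading=0, pen down
RT 30: heading 0 -> 330
REPEAT 4 [
  -- iteration 1/4 --
  FD 5: (0,0) -> (4.33,-2.5) [heading=330, draw]
  RT 90: heading 330 -> 240
  -- iteration 2/4 --
  FD 5: (4.33,-2.5) -> (1.83,-6.83) [heading=240, draw]
  RT 90: heading 240 -> 150
  -- iteration 3/4 --
  FD 5: (1.83,-6.83) -> (-2.5,-4.33) [heading=150, draw]
  RT 90: heading 150 -> 60
  -- iteration 4/4 --
  FD 5: (-2.5,-4.33) -> (0,0) [heading=60, draw]
  RT 90: heading 60 -> 330
]
Final: pos=(0,0), heading=330, 4 segment(s) drawn

Start position: (0, 0)
Final position: (0, 0)
Distance = 0; < 1e-6 -> CLOSED

Answer: yes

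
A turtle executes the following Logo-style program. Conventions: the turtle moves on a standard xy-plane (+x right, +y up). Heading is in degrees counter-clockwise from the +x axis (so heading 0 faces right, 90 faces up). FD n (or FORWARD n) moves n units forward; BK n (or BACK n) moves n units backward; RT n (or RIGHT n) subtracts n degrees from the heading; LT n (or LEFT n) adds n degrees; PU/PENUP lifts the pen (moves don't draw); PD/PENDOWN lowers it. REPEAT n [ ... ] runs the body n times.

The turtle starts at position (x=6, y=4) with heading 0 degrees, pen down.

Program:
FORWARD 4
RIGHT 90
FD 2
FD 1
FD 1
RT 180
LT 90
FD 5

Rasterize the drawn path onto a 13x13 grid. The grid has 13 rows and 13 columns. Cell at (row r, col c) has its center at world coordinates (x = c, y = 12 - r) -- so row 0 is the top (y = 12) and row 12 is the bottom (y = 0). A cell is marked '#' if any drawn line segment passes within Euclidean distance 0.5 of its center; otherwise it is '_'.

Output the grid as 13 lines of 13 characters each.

Answer: _____________
_____________
_____________
_____________
_____________
_____________
_____________
_____________
______#####__
__________#__
__________#__
__________#__
_____######__

Derivation:
Segment 0: (6,4) -> (10,4)
Segment 1: (10,4) -> (10,2)
Segment 2: (10,2) -> (10,1)
Segment 3: (10,1) -> (10,0)
Segment 4: (10,0) -> (5,-0)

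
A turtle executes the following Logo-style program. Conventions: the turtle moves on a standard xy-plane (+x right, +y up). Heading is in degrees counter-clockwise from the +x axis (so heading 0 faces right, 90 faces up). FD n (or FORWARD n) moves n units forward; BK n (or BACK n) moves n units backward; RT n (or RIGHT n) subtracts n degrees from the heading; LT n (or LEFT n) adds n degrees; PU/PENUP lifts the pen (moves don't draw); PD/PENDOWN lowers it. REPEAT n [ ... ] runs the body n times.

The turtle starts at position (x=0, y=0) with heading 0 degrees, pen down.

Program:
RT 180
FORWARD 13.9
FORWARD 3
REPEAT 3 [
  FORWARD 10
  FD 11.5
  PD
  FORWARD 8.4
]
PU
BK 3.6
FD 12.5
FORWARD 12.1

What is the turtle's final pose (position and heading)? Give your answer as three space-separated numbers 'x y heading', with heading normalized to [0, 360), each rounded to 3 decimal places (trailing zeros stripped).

Executing turtle program step by step:
Start: pos=(0,0), heading=0, pen down
RT 180: heading 0 -> 180
FD 13.9: (0,0) -> (-13.9,0) [heading=180, draw]
FD 3: (-13.9,0) -> (-16.9,0) [heading=180, draw]
REPEAT 3 [
  -- iteration 1/3 --
  FD 10: (-16.9,0) -> (-26.9,0) [heading=180, draw]
  FD 11.5: (-26.9,0) -> (-38.4,0) [heading=180, draw]
  PD: pen down
  FD 8.4: (-38.4,0) -> (-46.8,0) [heading=180, draw]
  -- iteration 2/3 --
  FD 10: (-46.8,0) -> (-56.8,0) [heading=180, draw]
  FD 11.5: (-56.8,0) -> (-68.3,0) [heading=180, draw]
  PD: pen down
  FD 8.4: (-68.3,0) -> (-76.7,0) [heading=180, draw]
  -- iteration 3/3 --
  FD 10: (-76.7,0) -> (-86.7,0) [heading=180, draw]
  FD 11.5: (-86.7,0) -> (-98.2,0) [heading=180, draw]
  PD: pen down
  FD 8.4: (-98.2,0) -> (-106.6,0) [heading=180, draw]
]
PU: pen up
BK 3.6: (-106.6,0) -> (-103,0) [heading=180, move]
FD 12.5: (-103,0) -> (-115.5,0) [heading=180, move]
FD 12.1: (-115.5,0) -> (-127.6,0) [heading=180, move]
Final: pos=(-127.6,0), heading=180, 11 segment(s) drawn

Answer: -127.6 0 180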